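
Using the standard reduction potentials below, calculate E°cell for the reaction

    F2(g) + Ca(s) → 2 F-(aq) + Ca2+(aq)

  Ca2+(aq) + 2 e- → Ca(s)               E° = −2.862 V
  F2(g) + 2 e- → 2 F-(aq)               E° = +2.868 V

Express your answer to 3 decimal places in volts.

+5.730 V

F2(g) gains electrons, so the F₂/F⁻ couple is the cathode; the Ca²⁺/Ca couple is the anode.
E°cell = E°(cathode) − E°(anode) = +2.868 − (−2.862) = +5.730 V.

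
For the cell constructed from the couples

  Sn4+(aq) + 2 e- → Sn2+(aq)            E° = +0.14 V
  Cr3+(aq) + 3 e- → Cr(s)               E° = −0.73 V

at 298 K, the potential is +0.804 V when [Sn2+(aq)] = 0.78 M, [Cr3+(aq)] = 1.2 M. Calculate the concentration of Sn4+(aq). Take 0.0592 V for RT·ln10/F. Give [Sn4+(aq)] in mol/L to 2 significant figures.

0.0052 M

Sn⁴⁺/Sn²⁺ is the cathode (higher E°); E°cell = +0.14 − (−0.73) = +0.87 V with n = 6.
From the Nernst equation, log Q = n(E° − E)/0.0592 = 6·(+0.87 − (+0.804))/0.0592 = 6.689.
Balancing electrons gives 3 Sn4+(aq) + 2 Cr(s) → 3 Sn2+(aq) + 2 Cr3+(aq); thus Q = ([Sn2+(aq)]^3·[Cr3+(aq)]^2) / [Sn4+(aq)]^3.
Isolating [Sn4+(aq)] in Q = 10^{6.689} yields log [Sn4+(aq)] = −2.285, i.e. 0.0052 M.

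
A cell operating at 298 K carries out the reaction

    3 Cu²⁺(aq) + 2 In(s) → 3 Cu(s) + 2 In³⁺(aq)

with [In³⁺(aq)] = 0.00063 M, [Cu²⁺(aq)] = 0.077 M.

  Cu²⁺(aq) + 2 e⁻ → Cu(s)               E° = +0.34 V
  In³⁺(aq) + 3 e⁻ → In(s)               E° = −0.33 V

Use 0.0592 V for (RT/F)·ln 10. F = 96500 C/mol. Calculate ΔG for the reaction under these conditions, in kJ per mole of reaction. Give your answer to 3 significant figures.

−405 kJ/mol

E°cell = +0.34 − (−0.33) = +0.67 V; the balanced reaction transfers n = 6 electrons.
Here Q = [In³⁺(aq)]^2 / [Cu²⁺(aq)]^3 = 0.000869 (log Q = −3.061), giving E = +0.67 − (0.0592/6)·(−3.061) = +0.7002 V.
ΔG = −nFE = −(6)(96500)(+0.7002) J/mol = −405 kJ/mol.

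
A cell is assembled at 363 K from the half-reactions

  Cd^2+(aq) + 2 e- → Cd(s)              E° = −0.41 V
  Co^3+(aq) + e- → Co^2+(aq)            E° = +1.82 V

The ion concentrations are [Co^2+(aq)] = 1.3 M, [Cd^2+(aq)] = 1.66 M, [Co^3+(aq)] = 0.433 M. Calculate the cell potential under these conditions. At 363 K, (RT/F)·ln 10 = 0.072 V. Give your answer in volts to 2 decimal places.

+2.19 V

Since E°(Co³⁺/Co²⁺) > E°(Cd²⁺/Cd), Co³⁺/Co²⁺ serves as the cathode.
The standard potential is +1.82 − (−0.41) = +2.23 V and the balanced reaction transfers n = 2 electrons.
The balanced reaction is 2 Co^3+(aq) + Cd(s) → 2 Co^2+(aq) + Cd^2+(aq), so Q = ([Co^2+(aq)]^2·[Cd^2+(aq)]) / [Co^3+(aq)]^2 = 15 and log Q = 1.175.
By the Nernst equation, E = +2.23 − (0.072/2)·(1.175) = +2.19 V.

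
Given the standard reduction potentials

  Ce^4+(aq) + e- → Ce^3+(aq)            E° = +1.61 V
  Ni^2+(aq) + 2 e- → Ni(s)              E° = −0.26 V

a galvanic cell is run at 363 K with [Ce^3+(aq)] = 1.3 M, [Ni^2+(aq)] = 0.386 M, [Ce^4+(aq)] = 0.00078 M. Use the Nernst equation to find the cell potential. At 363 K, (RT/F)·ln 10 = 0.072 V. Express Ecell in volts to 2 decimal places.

+1.65 V

Ce⁴⁺/Ce³⁺ is reduced (cathode, E° = +1.61 V) and Ni²⁺/Ni is oxidized (anode).
E°cell = +1.61 − (−0.26) = +1.87 V, with n = 2 electrons transferred.
For the overall reaction 2 Ce^4+(aq) + Ni(s) → 2 Ce^3+(aq) + Ni^2+(aq), Q = ([Ce^3+(aq)]^2·[Ni^2+(aq)]) / [Ce^4+(aq)]^2 = 1.07×10^6, giving log Q = 6.030.
E = E° − (0.072/n)·log Q = +1.87 − (0.072/2)(6.030) = +1.65 V.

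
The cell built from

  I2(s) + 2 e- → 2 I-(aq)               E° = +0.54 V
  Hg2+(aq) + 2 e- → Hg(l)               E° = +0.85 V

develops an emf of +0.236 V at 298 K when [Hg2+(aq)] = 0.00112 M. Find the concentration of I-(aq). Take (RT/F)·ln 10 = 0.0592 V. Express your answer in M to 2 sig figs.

1.7 M

Hg²⁺/Hg is the cathode (higher E°); E°cell = +0.85 − (+0.54) = +0.31 V with n = 2.
Rearranging E = E° − (0.0592/n)·log Q gives log Q = 2(+0.31 − (+0.236))/0.0592 = 2.500.
For Hg2+(aq) + 2 I-(aq) → Hg(l) + I2(s), the reaction quotient is Q = 1 / ([Hg2+(aq)]·[I-(aq)]^2).
Isolating [I-(aq)] in Q = 10^{2.500} yields log [I-(aq)] = 0.225, i.e. 1.7 M.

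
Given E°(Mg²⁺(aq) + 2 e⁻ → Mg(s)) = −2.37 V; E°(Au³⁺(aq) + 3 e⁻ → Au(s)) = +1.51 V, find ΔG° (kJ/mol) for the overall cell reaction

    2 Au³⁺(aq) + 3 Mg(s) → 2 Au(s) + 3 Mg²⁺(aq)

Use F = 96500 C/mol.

In the reaction as written Au³⁺(aq) is reduced, so the Au³⁺/Au couple is the cathode and Mg²⁺/Mg is the anode.
E°cell = +1.51 − (−2.37) = +3.88 V; balancing electrons gives n = 6.
ΔG° = −nFE°cell = −(6)(96500)(+3.88) J/mol = −2247 kJ/mol.

−2247 kJ/mol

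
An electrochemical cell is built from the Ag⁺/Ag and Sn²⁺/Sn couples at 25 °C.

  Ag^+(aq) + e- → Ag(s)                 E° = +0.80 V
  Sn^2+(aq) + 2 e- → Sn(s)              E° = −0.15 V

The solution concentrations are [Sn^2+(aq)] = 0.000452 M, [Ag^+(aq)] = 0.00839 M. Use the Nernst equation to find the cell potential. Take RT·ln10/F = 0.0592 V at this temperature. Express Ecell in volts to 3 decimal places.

The Ag⁺/Ag couple has the more positive E°, so it is the cathode; Sn²⁺/Sn is the anode.
E°cell = +0.80 − (−0.15) = +0.95 V, with n = 2 electrons transferred.
For the overall reaction 2 Ag^+(aq) + Sn(s) → 2 Ag(s) + Sn^2+(aq), Q = [Sn^2+(aq)] / [Ag^+(aq)]^2 = 6.42, giving log Q = 0.808.
E = E° − (0.0592/n)·log Q = +0.95 − (0.0592/2)(0.808) = +0.926 V.

+0.926 V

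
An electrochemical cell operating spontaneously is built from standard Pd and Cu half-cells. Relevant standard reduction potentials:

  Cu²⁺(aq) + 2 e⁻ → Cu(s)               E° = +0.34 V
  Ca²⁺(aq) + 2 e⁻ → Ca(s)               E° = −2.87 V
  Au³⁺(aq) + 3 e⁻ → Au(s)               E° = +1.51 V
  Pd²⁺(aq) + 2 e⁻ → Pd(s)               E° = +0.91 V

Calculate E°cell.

Of the two couples in this cell, the one with the more positive reduction potential is reduced at the cathode: here that is Pd²⁺/Pd (+0.91 V); Cu²⁺/Cu (+0.34 V) is the anode.
E°cell = E°(cathode) − E°(anode) = +0.91 − (+0.34) = +0.57 V.

+0.57 V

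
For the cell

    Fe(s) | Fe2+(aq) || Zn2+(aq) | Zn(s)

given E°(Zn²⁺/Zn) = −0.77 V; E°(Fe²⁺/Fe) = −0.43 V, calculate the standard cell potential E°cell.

By convention the left-hand electrode in cell notation is the anode (oxidation) and the right-hand electrode is the cathode (reduction).
E°cell = E°(right) − E°(left) = −0.77 − (−0.43) = −0.34 V.
The negative sign shows that, as written, the cell would require an external voltage to drive the reaction.

−0.34 V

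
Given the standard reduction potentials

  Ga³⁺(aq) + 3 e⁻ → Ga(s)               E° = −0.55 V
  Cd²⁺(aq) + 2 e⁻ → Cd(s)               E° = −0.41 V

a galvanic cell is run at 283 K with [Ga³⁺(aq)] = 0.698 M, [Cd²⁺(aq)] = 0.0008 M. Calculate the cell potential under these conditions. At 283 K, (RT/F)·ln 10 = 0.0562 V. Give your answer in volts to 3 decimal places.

+0.056 V

Since E°(Cd²⁺/Cd) > E°(Ga³⁺/Ga), Cd²⁺/Cd serves as the cathode.
E°cell = E°cat − E°an = −0.41 − (−0.55) = +0.14 V; n = 6.
For the overall reaction 3 Cd²⁺(aq) + 2 Ga(s) → 3 Cd(s) + 2 Ga³⁺(aq), Q = [Ga³⁺(aq)]^2 / [Cd²⁺(aq)]^3 = 9.52×10^8, giving log Q = 8.978.
Applying E = E° − (RT ln10/nF)·log Q gives +0.14 − (0.0562/6)(8.978) = +0.056 V.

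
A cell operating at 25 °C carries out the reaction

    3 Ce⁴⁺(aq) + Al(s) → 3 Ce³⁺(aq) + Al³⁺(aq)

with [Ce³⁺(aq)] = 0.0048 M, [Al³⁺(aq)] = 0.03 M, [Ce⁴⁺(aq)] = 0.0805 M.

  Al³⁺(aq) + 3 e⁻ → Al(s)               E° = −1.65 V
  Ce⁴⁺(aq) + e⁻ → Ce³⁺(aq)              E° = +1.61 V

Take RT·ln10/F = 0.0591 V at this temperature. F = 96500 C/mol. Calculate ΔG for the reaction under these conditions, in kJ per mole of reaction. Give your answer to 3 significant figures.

The standard cell potential is +1.61 − (−1.65) = +3.26 V, with n = 3 electrons in the balanced equation.
The reaction quotient is ([Ce³⁺(aq)]^3·[Al³⁺(aq)]) / [Ce⁴⁺(aq)]^3 = 6.36×10^−6; by Nernst, E = +3.26 − (0.0591/3)(−5.197) = +3.3624 V.
Finally ΔG = −nFE = −(3)(96500 C/mol)(+3.3624 V) = −973 kJ/mol.

−973 kJ/mol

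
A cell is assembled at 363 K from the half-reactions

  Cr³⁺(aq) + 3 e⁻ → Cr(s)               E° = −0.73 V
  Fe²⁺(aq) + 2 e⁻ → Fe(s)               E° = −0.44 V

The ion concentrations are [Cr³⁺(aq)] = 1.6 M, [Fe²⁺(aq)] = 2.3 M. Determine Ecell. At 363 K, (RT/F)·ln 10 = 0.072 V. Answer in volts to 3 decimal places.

Fe²⁺/Fe is reduced (cathode, E° = −0.44 V) and Cr³⁺/Cr is oxidized (anode).
The standard potential is −0.44 − (−0.73) = +0.29 V and the balanced reaction transfers n = 6 electrons.
For the overall reaction 3 Fe²⁺(aq) + 2 Cr(s) → 3 Fe(s) + 2 Cr³⁺(aq), Q = [Cr³⁺(aq)]^2 / [Fe²⁺(aq)]^3 = 0.21, giving log Q = −0.677.
By the Nernst equation, E = +0.29 − (0.072/6)·(−0.677) = +0.298 V.

+0.298 V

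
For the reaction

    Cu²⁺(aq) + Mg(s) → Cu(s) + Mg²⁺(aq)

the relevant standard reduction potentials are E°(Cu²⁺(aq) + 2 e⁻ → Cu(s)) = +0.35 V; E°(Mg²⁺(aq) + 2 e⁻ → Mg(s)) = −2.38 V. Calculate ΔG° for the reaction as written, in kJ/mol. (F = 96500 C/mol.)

In the reaction as written Cu²⁺(aq) is reduced, so the Cu²⁺/Cu couple is the cathode and Mg²⁺/Mg is the anode.
E°cell = +0.35 − (−2.38) = +2.73 V; balancing electrons gives n = 2.
ΔG° = −nFE°cell = −(2)(96500)(+2.73) J/mol = −527 kJ/mol.

−527 kJ/mol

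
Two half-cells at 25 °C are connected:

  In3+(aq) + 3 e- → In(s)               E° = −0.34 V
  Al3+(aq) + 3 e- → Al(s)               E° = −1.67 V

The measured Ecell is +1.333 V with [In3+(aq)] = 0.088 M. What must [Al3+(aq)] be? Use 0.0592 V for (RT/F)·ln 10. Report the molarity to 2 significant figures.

The In³⁺/In couple has the larger reduction potential, so it is the cathode: E°cell = −0.34 − (−1.67) = +1.33 V and n = 3.
Rearranging E = E° − (0.0592/n)·log Q gives log Q = 3(+1.33 − (+1.333))/0.0592 = −0.152.
The balanced reaction is In3+(aq) + Al(s) → In(s) + Al3+(aq), so Q = [Al3+(aq)] / [In3+(aq)].
Isolating [Al3+(aq)] in Q = 10^{−0.152} yields log [Al3+(aq)] = −1.208, i.e. 0.062 M.

0.062 M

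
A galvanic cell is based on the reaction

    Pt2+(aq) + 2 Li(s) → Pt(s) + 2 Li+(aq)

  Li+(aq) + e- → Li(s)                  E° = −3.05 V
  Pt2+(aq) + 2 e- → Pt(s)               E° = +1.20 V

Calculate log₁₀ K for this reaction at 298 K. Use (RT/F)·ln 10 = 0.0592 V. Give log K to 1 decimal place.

log K = 143.6

The Pt²⁺/Pt couple is reduced (cathode); E°cell = +1.20 − (−3.05) = +4.25 V with n = 2.
At equilibrium E = 0, so log K = nE°cell / 0.0592 = (2)(+4.25) / 0.0592 = 143.6.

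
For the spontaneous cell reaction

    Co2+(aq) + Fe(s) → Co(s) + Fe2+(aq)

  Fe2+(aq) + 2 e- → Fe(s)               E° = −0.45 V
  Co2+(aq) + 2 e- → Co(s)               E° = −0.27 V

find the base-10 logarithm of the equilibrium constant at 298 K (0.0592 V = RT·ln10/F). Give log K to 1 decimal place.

log K = 6.1

The Co²⁺/Co couple is reduced (cathode); E°cell = −0.27 − (−0.45) = +0.18 V with n = 2.
At equilibrium E = 0, so log K = nE°cell / 0.0592 = (2)(+0.18) / 0.0592 = 6.1.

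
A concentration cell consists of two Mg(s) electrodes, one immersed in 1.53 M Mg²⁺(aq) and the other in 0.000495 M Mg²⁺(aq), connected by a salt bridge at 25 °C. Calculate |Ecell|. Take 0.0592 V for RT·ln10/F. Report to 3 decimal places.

For a concentration cell E°cell = 0, since both electrodes use the same couple.
The compartment with the higher Mg²⁺(aq) concentration (1.53 M) acts as the cathode; ions are reduced there and produced at the dilute (0.000495 M) anode.
With n = 2, Ecell = −(0.0592/2)·log([dilute]/[conc]) = −(0.0592/2)·log(0.000495/1.53) = +0.103 V.

0.103 V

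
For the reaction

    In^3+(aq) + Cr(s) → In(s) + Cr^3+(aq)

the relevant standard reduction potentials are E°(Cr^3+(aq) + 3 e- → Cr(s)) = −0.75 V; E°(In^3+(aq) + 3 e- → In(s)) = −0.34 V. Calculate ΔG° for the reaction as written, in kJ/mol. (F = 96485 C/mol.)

−119 kJ/mol

In the reaction as written In^3+(aq) is reduced, so the In³⁺/In couple is the cathode and Cr³⁺/Cr is the anode.
E°cell = −0.34 − (−0.75) = +0.41 V; balancing electrons gives n = 3.
ΔG° = −nFE°cell = −(3)(96485)(+0.41) J/mol = −119 kJ/mol.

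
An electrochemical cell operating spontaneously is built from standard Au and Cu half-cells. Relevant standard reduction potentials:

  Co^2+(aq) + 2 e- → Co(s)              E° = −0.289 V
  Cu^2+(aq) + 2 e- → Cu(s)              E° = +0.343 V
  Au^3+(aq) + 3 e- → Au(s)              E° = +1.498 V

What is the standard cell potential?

The Au³⁺/Au couple has the higher E°, so Au ion is reduced (cathode) and Cu is oxidized (anode).
E°cell = E°(cathode) − E°(anode) = +1.498 − (+0.343) = +1.155 V.

+1.155 V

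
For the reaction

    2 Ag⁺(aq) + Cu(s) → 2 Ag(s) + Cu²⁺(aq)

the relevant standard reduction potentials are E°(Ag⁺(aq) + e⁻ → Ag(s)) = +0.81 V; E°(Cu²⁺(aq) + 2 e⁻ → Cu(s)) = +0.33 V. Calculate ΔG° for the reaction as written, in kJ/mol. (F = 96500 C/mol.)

In the reaction as written Ag⁺(aq) is reduced, so the Ag⁺/Ag couple is the cathode and Cu²⁺/Cu is the anode.
E°cell = +0.81 − (+0.33) = +0.48 V; balancing electrons gives n = 2.
ΔG° = −nFE°cell = −(2)(96500)(+0.48) J/mol = −92.6 kJ/mol.

−92.6 kJ/mol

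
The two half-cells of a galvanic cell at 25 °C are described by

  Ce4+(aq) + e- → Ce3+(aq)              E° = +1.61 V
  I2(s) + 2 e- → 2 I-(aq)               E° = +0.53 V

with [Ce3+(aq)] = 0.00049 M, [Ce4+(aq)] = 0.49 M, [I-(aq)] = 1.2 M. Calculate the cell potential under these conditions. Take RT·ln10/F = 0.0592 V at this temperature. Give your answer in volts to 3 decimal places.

Since E°(Ce⁴⁺/Ce³⁺) > E°(I₂/I⁻), Ce⁴⁺/Ce³⁺ serves as the cathode.
E°cell = +1.61 − (+0.53) = +1.08 V, with n = 2 electrons transferred.
Balancing gives 2 Ce4+(aq) + 2 I-(aq) → 2 Ce3+(aq) + I2(s); hence Q = [Ce3+(aq)]^2 / ([Ce4+(aq)]^2·[I-(aq)]^2) = 6.94×10^−7 (log Q = −6.158).
E = E° − (0.0592/n)·log Q = +1.08 − (0.0592/2)(−6.158) = +1.262 V.

+1.262 V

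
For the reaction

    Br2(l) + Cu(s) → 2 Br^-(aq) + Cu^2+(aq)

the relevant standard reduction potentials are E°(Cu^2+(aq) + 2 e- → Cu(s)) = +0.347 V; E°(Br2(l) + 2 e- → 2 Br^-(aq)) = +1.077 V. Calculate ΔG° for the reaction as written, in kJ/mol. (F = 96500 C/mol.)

In the reaction as written Br2(l) is reduced, so the Br₂/Br⁻ couple is the cathode and Cu²⁺/Cu is the anode.
E°cell = +1.077 − (+0.347) = +0.730 V; balancing electrons gives n = 2.
ΔG° = −nFE°cell = −(2)(96500)(+0.730) J/mol = −141 kJ/mol.

−141 kJ/mol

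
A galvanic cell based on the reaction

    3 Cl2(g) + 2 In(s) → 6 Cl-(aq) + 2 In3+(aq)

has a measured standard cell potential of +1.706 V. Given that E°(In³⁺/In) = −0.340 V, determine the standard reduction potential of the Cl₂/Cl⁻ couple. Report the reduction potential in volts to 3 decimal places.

In the reaction as written the Cl₂/Cl⁻ couple is reduced (cathode) and In³⁺/In is oxidized (anode), so E°cell = E°(Cl₂/Cl⁻) − E°(In³⁺/In).
E°(Cl₂/Cl⁻) = E°cell + E°(anode) = +1.706 + (−0.340) = +1.366 V.

+1.366 V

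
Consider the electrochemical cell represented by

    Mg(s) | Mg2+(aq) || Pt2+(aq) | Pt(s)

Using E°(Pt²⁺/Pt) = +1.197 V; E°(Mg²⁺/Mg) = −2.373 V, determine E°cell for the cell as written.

+3.570 V

By convention the left-hand electrode in cell notation is the anode (oxidation) and the right-hand electrode is the cathode (reduction).
E°cell = E°(right) − E°(left) = +1.197 − (−2.373) = +3.570 V.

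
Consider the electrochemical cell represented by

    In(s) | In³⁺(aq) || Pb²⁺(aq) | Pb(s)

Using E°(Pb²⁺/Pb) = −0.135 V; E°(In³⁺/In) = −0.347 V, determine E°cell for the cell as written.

+0.212 V

By convention the left-hand electrode in cell notation is the anode (oxidation) and the right-hand electrode is the cathode (reduction).
E°cell = E°(right) − E°(left) = −0.135 − (−0.347) = +0.212 V.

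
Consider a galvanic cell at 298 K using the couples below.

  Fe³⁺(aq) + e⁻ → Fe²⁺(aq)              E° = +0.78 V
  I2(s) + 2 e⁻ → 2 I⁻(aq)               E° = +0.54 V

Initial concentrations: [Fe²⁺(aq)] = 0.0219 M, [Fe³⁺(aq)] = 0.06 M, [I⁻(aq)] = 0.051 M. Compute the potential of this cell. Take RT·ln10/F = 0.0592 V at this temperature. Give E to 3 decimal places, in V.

Fe³⁺/Fe²⁺ is reduced (cathode, E° = +0.78 V) and I₂/I⁻ is oxidized (anode).
The standard potential is +0.78 − (+0.54) = +0.24 V and the balanced reaction transfers n = 2 electrons.
The balanced reaction is 2 Fe³⁺(aq) + 2 I⁻(aq) → 2 Fe²⁺(aq) + I2(s), so Q = [Fe²⁺(aq)]^2 / ([Fe³⁺(aq)]^2·[I⁻(aq)]^2) = 51.2 and log Q = 1.709.
Applying E = E° − (RT ln10/nF)·log Q gives +0.24 − (0.0592/2)(1.709) = +0.189 V.

+0.189 V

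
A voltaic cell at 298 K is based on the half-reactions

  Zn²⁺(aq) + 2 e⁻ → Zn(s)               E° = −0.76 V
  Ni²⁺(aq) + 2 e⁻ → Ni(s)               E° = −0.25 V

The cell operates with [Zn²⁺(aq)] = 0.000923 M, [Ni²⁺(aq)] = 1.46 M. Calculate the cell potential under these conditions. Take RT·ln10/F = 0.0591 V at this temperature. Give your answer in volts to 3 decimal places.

+0.605 V

The Ni²⁺/Ni couple has the more positive E°, so it is the cathode; Zn²⁺/Zn is the anode.
E°cell = −0.25 − (−0.76) = +0.51 V, with n = 2 electrons transferred.
For the overall reaction Ni²⁺(aq) + Zn(s) → Ni(s) + Zn²⁺(aq), Q = [Zn²⁺(aq)] / [Ni²⁺(aq)] = 0.000632, giving log Q = −3.199.
By the Nernst equation, E = +0.51 − (0.0591/2)·(−3.199) = +0.605 V.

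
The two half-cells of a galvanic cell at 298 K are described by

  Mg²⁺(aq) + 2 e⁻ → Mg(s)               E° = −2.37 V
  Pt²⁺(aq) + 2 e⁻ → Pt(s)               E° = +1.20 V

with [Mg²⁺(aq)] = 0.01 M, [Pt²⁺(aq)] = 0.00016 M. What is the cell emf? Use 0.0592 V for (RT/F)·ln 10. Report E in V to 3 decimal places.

+3.517 V

Since E°(Pt²⁺/Pt) > E°(Mg²⁺/Mg), Pt²⁺/Pt serves as the cathode.
The standard potential is +1.20 − (−2.37) = +3.57 V and the balanced reaction transfers n = 2 electrons.
Balancing gives Pt²⁺(aq) + Mg(s) → Pt(s) + Mg²⁺(aq); hence Q = [Mg²⁺(aq)] / [Pt²⁺(aq)] = 62.5 (log Q = 1.796).
E = E° − (0.0592/n)·log Q = +3.57 − (0.0592/2)(1.796) = +3.517 V.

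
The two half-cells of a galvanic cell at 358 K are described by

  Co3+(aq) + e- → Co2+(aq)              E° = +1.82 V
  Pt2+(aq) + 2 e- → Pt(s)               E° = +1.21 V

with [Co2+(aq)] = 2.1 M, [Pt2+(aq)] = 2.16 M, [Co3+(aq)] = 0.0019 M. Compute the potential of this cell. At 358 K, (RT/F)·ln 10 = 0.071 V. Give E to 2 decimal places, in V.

+0.38 V

Since E°(Co³⁺/Co²⁺) > E°(Pt²⁺/Pt), Co³⁺/Co²⁺ serves as the cathode.
E°cell = E°cat − E°an = +1.82 − (+1.21) = +0.61 V; n = 2.
The balanced reaction is 2 Co3+(aq) + Pt(s) → 2 Co2+(aq) + Pt2+(aq), so Q = ([Co2+(aq)]^2·[Pt2+(aq)]) / [Co3+(aq)]^2 = 2.64×10^6 and log Q = 6.421.
Applying E = E° − (RT ln10/nF)·log Q gives +0.61 − (0.071/2)(6.421) = +0.38 V.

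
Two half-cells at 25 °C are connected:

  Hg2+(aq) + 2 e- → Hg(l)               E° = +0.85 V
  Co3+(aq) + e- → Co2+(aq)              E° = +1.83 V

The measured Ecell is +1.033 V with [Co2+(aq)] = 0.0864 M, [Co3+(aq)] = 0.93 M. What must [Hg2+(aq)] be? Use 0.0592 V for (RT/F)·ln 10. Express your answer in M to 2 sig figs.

The Co³⁺/Co²⁺ couple has the larger reduction potential, so it is the cathode: E°cell = +1.83 − (+0.85) = +0.98 V and n = 2.
Rearranging E = E° − (0.0592/n)·log Q gives log Q = 2(+0.98 − (+1.033))/0.0592 = −1.791.
Balancing electrons gives 2 Co3+(aq) + Hg(l) → 2 Co2+(aq) + Hg2+(aq); thus Q = ([Co2+(aq)]^2·[Hg2+(aq)]) / [Co3+(aq)]^2.
Solving for the unknown gives log [Hg2+(aq)] = 0.273, so [Hg2+(aq)] ≈ 1.9 M.

1.9 M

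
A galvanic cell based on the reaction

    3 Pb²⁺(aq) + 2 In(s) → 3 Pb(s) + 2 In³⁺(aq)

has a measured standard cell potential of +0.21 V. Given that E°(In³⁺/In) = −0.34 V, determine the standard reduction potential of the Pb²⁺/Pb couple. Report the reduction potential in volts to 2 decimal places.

−0.13 V

In the reaction as written the Pb²⁺/Pb couple is reduced (cathode) and In³⁺/In is oxidized (anode), so E°cell = E°(Pb²⁺/Pb) − E°(In³⁺/In).
E°(Pb²⁺/Pb) = E°cell + E°(anode) = +0.21 + (−0.34) = −0.13 V.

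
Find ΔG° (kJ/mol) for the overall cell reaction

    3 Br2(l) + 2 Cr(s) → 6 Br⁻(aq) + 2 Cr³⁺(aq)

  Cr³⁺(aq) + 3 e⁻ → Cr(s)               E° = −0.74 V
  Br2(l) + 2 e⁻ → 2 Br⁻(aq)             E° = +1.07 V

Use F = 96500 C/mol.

In the reaction as written Br2(l) is reduced, so the Br₂/Br⁻ couple is the cathode and Cr³⁺/Cr is the anode.
E°cell = +1.07 − (−0.74) = +1.81 V; balancing electrons gives n = 6.
ΔG° = −nFE°cell = −(6)(96500)(+1.81) J/mol = −1048 kJ/mol.

−1048 kJ/mol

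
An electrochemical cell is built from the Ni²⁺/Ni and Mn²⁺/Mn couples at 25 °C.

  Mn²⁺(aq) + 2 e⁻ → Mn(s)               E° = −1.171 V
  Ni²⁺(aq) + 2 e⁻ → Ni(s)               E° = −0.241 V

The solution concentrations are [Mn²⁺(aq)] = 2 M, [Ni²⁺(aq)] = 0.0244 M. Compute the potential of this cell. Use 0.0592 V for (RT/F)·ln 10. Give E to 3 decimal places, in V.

Since E°(Ni²⁺/Ni) > E°(Mn²⁺/Mn), Ni²⁺/Ni serves as the cathode.
E°cell = E°cat − E°an = −0.241 − (−1.171) = +0.930 V; n = 2.
The balanced reaction is Ni²⁺(aq) + Mn(s) → Ni(s) + Mn²⁺(aq), so Q = [Mn²⁺(aq)] / [Ni²⁺(aq)] = 82 and log Q = 1.914.
Applying E = E° − (RT ln10/nF)·log Q gives +0.930 − (0.0592/2)(1.914) = +0.873 V.

+0.873 V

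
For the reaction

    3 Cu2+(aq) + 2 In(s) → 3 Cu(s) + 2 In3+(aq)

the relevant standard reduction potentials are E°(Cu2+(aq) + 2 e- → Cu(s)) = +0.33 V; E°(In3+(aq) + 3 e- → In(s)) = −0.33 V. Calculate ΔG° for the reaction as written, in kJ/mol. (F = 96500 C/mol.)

In the reaction as written Cu2+(aq) is reduced, so the Cu²⁺/Cu couple is the cathode and In³⁺/In is the anode.
E°cell = +0.33 − (−0.33) = +0.66 V; balancing electrons gives n = 6.
ΔG° = −nFE°cell = −(6)(96500)(+0.66) J/mol = −382 kJ/mol.

−382 kJ/mol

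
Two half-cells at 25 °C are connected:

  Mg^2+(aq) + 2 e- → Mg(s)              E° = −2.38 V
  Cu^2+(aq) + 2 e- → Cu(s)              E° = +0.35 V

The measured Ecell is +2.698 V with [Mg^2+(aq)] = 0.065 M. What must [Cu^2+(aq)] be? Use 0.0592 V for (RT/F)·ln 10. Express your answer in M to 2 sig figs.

0.0054 M

The Cu²⁺/Cu couple has the larger reduction potential, so it is the cathode: E°cell = +0.35 − (−2.38) = +2.73 V and n = 2.
From the Nernst equation, log Q = n(E° − E)/0.0592 = 2·(+2.73 − (+2.698))/0.0592 = 1.081.
For Cu^2+(aq) + Mg(s) → Cu(s) + Mg^2+(aq), the reaction quotient is Q = [Mg^2+(aq)] / [Cu^2+(aq)].
Isolating [Cu^2+(aq)] in Q = 10^{1.081} yields log [Cu^2+(aq)] = −2.268, i.e. 0.0054 M.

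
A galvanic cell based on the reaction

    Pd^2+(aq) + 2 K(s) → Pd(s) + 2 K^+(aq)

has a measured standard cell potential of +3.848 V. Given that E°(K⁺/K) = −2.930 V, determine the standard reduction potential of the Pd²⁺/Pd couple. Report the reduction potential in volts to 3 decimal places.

+0.918 V

In the reaction as written the Pd²⁺/Pd couple is reduced (cathode) and K⁺/K is oxidized (anode), so E°cell = E°(Pd²⁺/Pd) − E°(K⁺/K).
E°(Pd²⁺/Pd) = E°cell + E°(anode) = +3.848 + (−2.930) = +0.918 V.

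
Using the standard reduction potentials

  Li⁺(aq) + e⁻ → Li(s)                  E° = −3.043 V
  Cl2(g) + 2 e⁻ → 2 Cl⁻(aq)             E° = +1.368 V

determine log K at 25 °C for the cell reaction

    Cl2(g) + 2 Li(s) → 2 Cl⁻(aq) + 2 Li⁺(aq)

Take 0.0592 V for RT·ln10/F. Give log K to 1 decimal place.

log K = 149.0

The Cl₂/Cl⁻ couple is reduced (cathode); E°cell = +1.368 − (−3.043) = +4.411 V with n = 2.
At equilibrium E = 0, so log K = nE°cell / 0.0592 = (2)(+4.411) / 0.0592 = 149.0.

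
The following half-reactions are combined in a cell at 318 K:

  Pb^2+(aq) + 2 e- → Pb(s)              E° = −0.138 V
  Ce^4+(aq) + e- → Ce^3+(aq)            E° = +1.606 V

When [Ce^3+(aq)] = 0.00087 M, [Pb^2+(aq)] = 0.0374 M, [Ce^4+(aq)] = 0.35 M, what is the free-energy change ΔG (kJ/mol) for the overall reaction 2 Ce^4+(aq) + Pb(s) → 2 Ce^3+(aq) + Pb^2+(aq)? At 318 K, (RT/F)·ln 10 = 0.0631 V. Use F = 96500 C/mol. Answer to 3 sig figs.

The standard cell potential is +1.606 − (−0.138) = +1.744 V, with n = 2 electrons in the balanced equation.
Here Q = ([Ce^3+(aq)]^2·[Pb^2+(aq)]) / [Ce^4+(aq)]^2 = 2.31×10^−7 (log Q = −6.636), giving E = +1.744 − (0.0631/2)·(−6.636) = +1.9534 V.
ΔG = −nFE = −(2)(96500)(+1.9534) J/mol = −377 kJ/mol.

−377 kJ/mol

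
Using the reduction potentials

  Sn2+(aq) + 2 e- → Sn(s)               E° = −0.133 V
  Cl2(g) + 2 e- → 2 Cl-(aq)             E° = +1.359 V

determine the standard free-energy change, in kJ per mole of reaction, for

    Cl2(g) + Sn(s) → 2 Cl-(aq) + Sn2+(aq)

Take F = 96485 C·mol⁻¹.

In the reaction as written Cl2(g) is reduced, so the Cl₂/Cl⁻ couple is the cathode and Sn²⁺/Sn is the anode.
E°cell = +1.359 − (−0.133) = +1.492 V; balancing electrons gives n = 2.
ΔG° = −nFE°cell = −(2)(96485)(+1.492) J/mol = −288 kJ/mol.

−288 kJ/mol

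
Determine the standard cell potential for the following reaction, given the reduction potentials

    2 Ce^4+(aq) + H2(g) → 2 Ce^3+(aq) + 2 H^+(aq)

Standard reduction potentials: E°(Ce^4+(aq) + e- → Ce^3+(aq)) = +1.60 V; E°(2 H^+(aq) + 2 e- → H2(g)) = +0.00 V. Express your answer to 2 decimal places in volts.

+1.60 V

In the reaction as written, Ce^4+(aq) is reduced (cathode) and H^+(aq) is produced by oxidation at the anode.
E°cell = E°(cathode) − E°(anode) = +1.60 − (+0.00) = +1.60 V.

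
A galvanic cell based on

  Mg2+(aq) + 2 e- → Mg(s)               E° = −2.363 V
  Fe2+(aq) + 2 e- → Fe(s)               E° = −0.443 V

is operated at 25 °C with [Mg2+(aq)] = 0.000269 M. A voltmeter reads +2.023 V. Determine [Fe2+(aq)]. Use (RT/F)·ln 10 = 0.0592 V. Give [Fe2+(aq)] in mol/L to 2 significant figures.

0.81 M

With Fe²⁺/Fe at the cathode and Mg²⁺/Mg at the anode, E°cell = −0.443 − (−2.363) = +1.920 V (n = 2).
From the Nernst equation, log Q = n(E° − E)/0.0592 = 2·(+1.920 − (+2.023))/0.0592 = −3.480.
For Fe2+(aq) + Mg(s) → Fe(s) + Mg2+(aq), the reaction quotient is Q = [Mg2+(aq)] / [Fe2+(aq)].
Substituting the known concentrations and solving, log [Fe2+(aq)] = −0.090 and [Fe2+(aq)] = 0.81 M.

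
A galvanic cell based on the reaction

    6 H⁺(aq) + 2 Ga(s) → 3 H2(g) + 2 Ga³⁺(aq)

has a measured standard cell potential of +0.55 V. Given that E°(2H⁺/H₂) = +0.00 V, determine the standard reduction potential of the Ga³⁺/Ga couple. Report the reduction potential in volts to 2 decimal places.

In the reaction as written the 2H⁺/H₂ couple is reduced (cathode) and Ga³⁺/Ga is oxidized (anode), so E°cell = E°(2H⁺/H₂) − E°(Ga³⁺/Ga).
E°(Ga³⁺/Ga) = E°(cathode) − E°cell = +0.00 − (+0.55) = −0.55 V.

−0.55 V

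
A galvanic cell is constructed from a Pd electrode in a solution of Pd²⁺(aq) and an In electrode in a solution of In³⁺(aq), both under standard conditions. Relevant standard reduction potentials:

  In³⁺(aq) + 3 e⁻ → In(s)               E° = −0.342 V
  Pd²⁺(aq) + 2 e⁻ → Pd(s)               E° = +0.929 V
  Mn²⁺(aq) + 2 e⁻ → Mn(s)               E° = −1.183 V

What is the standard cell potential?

+1.271 V

The Pd²⁺/Pd couple has the higher E°, so Pd ion is reduced (cathode) and In is oxidized (anode).
E°cell = E°(cathode) − E°(anode) = +0.929 − (−0.342) = +1.271 V.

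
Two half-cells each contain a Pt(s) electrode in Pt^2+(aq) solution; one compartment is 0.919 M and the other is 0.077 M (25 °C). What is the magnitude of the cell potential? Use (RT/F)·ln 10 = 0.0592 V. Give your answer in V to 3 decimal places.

0.032 V

For a concentration cell E°cell = 0, since both electrodes use the same couple.
The compartment with the higher Pt^2+(aq) concentration (0.919 M) acts as the cathode; ions are reduced there and produced at the dilute (0.077 M) anode.
With n = 2, Ecell = −(0.0592/2)·log([dilute]/[conc]) = −(0.0592/2)·log(0.077/0.919) = +0.032 V.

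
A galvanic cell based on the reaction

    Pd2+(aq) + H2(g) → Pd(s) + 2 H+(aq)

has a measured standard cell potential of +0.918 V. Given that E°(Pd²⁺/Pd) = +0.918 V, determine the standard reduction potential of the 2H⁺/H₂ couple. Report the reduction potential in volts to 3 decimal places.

In the reaction as written the Pd²⁺/Pd couple is reduced (cathode) and 2H⁺/H₂ is oxidized (anode), so E°cell = E°(Pd²⁺/Pd) − E°(2H⁺/H₂).
E°(2H⁺/H₂) = E°(cathode) − E°cell = +0.918 − (+0.918) = +0.000 V.

+0.000 V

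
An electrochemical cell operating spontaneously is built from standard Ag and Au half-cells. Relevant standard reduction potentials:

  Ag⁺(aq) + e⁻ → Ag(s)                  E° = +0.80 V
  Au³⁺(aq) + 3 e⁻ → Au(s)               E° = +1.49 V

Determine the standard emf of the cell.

The Au³⁺/Au couple has the higher E°, so Au ion is reduced (cathode) and Ag is oxidized (anode).
E°cell = E°(cathode) − E°(anode) = +1.49 − (+0.80) = +0.69 V.

+0.69 V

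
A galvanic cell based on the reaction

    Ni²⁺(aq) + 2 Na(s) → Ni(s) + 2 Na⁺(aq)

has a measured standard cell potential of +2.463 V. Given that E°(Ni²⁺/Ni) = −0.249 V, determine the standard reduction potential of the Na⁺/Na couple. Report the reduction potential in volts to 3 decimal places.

In the reaction as written the Ni²⁺/Ni couple is reduced (cathode) and Na⁺/Na is oxidized (anode), so E°cell = E°(Ni²⁺/Ni) − E°(Na⁺/Na).
E°(Na⁺/Na) = E°(cathode) − E°cell = −0.249 − (+2.463) = −2.712 V.

−2.712 V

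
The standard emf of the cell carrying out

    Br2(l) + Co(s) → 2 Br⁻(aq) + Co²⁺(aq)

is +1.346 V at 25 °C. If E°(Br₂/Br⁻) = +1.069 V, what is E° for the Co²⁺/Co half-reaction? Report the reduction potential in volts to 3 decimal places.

−0.277 V

In the reaction as written the Br₂/Br⁻ couple is reduced (cathode) and Co²⁺/Co is oxidized (anode), so E°cell = E°(Br₂/Br⁻) − E°(Co²⁺/Co).
E°(Co²⁺/Co) = E°(cathode) − E°cell = +1.069 − (+1.346) = −0.277 V.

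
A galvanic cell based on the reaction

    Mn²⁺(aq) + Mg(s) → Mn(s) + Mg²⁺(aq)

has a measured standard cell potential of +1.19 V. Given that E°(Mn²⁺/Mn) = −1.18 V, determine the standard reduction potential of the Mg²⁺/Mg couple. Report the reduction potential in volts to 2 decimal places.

In the reaction as written the Mn²⁺/Mn couple is reduced (cathode) and Mg²⁺/Mg is oxidized (anode), so E°cell = E°(Mn²⁺/Mn) − E°(Mg²⁺/Mg).
E°(Mg²⁺/Mg) = E°(cathode) − E°cell = −1.18 − (+1.19) = −2.37 V.

−2.37 V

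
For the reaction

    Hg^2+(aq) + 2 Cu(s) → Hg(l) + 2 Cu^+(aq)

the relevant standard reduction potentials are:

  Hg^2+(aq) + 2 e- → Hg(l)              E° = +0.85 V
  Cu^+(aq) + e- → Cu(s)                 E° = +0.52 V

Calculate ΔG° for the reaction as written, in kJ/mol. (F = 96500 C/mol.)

In the reaction as written Hg^2+(aq) is reduced, so the Hg²⁺/Hg couple is the cathode and Cu⁺/Cu is the anode.
E°cell = +0.85 − (+0.52) = +0.33 V; balancing electrons gives n = 2.
ΔG° = −nFE°cell = −(2)(96500)(+0.33) J/mol = −63.7 kJ/mol.

−63.7 kJ/mol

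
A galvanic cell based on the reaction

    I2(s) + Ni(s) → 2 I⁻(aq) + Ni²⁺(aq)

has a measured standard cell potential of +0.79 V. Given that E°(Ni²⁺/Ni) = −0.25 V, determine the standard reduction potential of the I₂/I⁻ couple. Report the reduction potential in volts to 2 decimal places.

In the reaction as written the I₂/I⁻ couple is reduced (cathode) and Ni²⁺/Ni is oxidized (anode), so E°cell = E°(I₂/I⁻) − E°(Ni²⁺/Ni).
E°(I₂/I⁻) = E°cell + E°(anode) = +0.79 + (−0.25) = +0.54 V.

+0.54 V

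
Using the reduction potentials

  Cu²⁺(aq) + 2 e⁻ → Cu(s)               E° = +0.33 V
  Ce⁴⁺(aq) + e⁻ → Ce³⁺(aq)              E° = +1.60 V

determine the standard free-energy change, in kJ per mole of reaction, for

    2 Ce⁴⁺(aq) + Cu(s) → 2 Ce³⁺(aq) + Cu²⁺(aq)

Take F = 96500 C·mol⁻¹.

In the reaction as written Ce⁴⁺(aq) is reduced, so the Ce⁴⁺/Ce³⁺ couple is the cathode and Cu²⁺/Cu is the anode.
E°cell = +1.60 − (+0.33) = +1.27 V; balancing electrons gives n = 2.
ΔG° = −nFE°cell = −(2)(96500)(+1.27) J/mol = −245 kJ/mol.

−245 kJ/mol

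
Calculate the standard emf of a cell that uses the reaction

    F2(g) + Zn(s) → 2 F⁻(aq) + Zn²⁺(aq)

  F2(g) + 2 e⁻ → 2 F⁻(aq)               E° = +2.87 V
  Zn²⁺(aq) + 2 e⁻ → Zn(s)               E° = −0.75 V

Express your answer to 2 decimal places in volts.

F2(g) gains electrons, so the F₂/F⁻ couple is the cathode; the Zn²⁺/Zn couple is the anode.
E°cell = E°(cathode) − E°(anode) = +2.87 − (−0.75) = +3.62 V.

+3.62 V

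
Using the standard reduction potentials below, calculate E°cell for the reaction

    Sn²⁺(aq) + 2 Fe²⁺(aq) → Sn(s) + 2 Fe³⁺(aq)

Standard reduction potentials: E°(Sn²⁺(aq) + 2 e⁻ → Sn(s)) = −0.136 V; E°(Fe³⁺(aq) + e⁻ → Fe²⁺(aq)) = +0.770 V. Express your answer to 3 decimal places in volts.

In the reaction as written, Sn²⁺(aq) is reduced (cathode) and Fe³⁺(aq) is produced by oxidation at the anode.
E°cell = E°(cathode) − E°(anode) = −0.136 − (+0.770) = −0.906 V.
The negative E°cell means the reaction is non-spontaneous in the direction written.

−0.906 V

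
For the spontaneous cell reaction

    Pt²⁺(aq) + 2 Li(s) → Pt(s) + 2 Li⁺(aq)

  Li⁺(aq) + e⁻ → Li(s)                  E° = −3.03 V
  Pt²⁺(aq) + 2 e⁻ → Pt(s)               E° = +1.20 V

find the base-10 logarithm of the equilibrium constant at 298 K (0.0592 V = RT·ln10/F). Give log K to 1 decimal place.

log K = 142.9

The Pt²⁺/Pt couple is reduced (cathode); E°cell = +1.20 − (−3.03) = +4.23 V with n = 2.
At equilibrium E = 0, so log K = nE°cell / 0.0592 = (2)(+4.23) / 0.0592 = 142.9.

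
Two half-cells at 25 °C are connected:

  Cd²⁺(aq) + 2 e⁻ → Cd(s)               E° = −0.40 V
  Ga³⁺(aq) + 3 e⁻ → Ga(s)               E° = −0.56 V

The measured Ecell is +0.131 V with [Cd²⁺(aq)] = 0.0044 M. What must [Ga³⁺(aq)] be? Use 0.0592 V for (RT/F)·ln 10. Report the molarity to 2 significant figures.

0.0086 M

With Cd²⁺/Cd at the cathode and Ga³⁺/Ga at the anode, E°cell = −0.40 − (−0.56) = +0.16 V (n = 6).
Rearranging E = E° − (0.0592/n)·log Q gives log Q = 6(+0.16 − (+0.131))/0.0592 = 2.939.
The balanced reaction is 3 Cd²⁺(aq) + 2 Ga(s) → 3 Cd(s) + 2 Ga³⁺(aq), so Q = [Ga³⁺(aq)]^2 / [Cd²⁺(aq)]^3.
Isolating [Ga³⁺(aq)] in Q = 10^{2.939} yields log [Ga³⁺(aq)] = −2.065, i.e. 0.0086 M.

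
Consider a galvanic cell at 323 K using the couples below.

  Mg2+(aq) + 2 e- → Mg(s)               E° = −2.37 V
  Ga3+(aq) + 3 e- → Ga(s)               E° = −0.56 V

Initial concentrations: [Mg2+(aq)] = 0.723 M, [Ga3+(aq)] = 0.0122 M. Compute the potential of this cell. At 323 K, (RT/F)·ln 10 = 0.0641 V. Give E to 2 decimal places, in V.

+1.77 V

Ga³⁺/Ga is reduced (cathode, E° = −0.56 V) and Mg²⁺/Mg is oxidized (anode).
E°cell = E°cat − E°an = −0.56 − (−2.37) = +1.81 V; n = 6.
For the overall reaction 2 Ga3+(aq) + 3 Mg(s) → 2 Ga(s) + 3 Mg2+(aq), Q = [Mg2+(aq)]^3 / [Ga3+(aq)]^2 = 2.54×10^3, giving log Q = 3.405.
E = E° − (0.0641/n)·log Q = +1.81 − (0.0641/6)(3.405) = +1.77 V.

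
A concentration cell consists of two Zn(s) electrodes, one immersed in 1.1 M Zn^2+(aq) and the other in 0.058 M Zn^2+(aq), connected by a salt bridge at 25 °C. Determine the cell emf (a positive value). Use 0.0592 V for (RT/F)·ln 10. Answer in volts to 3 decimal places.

0.038 V

For a concentration cell E°cell = 0, since both electrodes use the same couple.
The compartment with the higher Zn^2+(aq) concentration (1.1 M) acts as the cathode; ions are reduced there and produced at the dilute (0.058 M) anode.
With n = 2, Ecell = −(0.0592/2)·log([dilute]/[conc]) = −(0.0592/2)·log(0.058/1.1) = +0.038 V.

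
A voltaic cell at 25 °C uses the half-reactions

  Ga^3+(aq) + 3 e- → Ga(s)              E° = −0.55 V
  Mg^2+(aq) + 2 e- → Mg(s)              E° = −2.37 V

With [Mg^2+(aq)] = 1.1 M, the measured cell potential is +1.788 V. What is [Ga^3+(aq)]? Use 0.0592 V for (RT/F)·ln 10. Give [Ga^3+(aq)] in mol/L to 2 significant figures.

The Ga³⁺/Ga couple has the larger reduction potential, so it is the cathode: E°cell = −0.55 − (−2.37) = +1.82 V and n = 6.
From the Nernst equation, log Q = n(E° − E)/0.0592 = 6·(+1.82 − (+1.788))/0.0592 = 3.243.
The balanced reaction is 2 Ga^3+(aq) + 3 Mg(s) → 2 Ga(s) + 3 Mg^2+(aq), so Q = [Mg^2+(aq)]^3 / [Ga^3+(aq)]^2.
Solving for the unknown gives log [Ga^3+(aq)] = −1.559, so [Ga^3+(aq)] ≈ 0.028 M.

0.028 M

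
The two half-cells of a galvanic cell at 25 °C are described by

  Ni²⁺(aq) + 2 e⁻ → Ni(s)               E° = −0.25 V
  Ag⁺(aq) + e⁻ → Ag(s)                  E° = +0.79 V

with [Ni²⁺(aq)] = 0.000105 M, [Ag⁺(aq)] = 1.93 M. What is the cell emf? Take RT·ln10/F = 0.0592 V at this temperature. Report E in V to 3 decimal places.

Ag⁺/Ag is reduced (cathode, E° = +0.79 V) and Ni²⁺/Ni is oxidized (anode).
E°cell = +0.79 − (−0.25) = +1.04 V, with n = 2 electrons transferred.
The balanced reaction is 2 Ag⁺(aq) + Ni(s) → 2 Ag(s) + Ni²⁺(aq), so Q = [Ni²⁺(aq)] / [Ag⁺(aq)]^2 = 2.82×10^−5 and log Q = −4.550.
Applying E = E° − (RT ln10/nF)·log Q gives +1.04 − (0.0592/2)(−4.550) = +1.175 V.

+1.175 V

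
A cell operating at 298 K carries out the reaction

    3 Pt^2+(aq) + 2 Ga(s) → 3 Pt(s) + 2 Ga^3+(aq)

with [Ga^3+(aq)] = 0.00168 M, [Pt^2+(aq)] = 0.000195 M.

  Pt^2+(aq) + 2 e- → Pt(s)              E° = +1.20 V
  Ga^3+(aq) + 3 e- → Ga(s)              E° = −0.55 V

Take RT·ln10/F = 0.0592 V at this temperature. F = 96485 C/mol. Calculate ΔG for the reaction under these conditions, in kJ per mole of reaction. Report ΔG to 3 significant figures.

−981 kJ/mol

With Pt²⁺/Pt reduced at the cathode, E°cell = +1.20 − (−0.55) = +1.75 V and n = 6.
Here Q = [Ga^3+(aq)]^2 / [Pt^2+(aq)]^3 = 3.81×10^5 (log Q = 5.581), giving E = +1.75 − (0.0592/6)·(5.581) = +1.6949 V.
Then ΔG = −nFE = −6 × 96485 × +1.6949 J/mol = −981 kJ/mol.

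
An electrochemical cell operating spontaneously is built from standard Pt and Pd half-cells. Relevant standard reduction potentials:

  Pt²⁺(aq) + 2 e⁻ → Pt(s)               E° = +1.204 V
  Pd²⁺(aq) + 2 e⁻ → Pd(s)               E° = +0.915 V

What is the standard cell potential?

+0.289 V

The Pt²⁺/Pt couple has the higher E°, so Pt ion is reduced (cathode) and Pd is oxidized (anode).
E°cell = E°(cathode) − E°(anode) = +1.204 − (+0.915) = +0.289 V.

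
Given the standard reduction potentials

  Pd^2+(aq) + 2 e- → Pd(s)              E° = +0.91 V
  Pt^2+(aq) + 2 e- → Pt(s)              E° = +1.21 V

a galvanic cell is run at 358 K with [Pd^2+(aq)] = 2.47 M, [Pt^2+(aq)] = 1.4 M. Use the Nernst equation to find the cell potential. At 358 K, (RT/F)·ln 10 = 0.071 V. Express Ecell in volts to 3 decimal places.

+0.291 V

Since E°(Pt²⁺/Pt) > E°(Pd²⁺/Pd), Pt²⁺/Pt serves as the cathode.
E°cell = E°cat − E°an = +1.21 − (+0.91) = +0.30 V; n = 2.
Balancing gives Pt^2+(aq) + Pd(s) → Pt(s) + Pd^2+(aq); hence Q = [Pd^2+(aq)] / [Pt^2+(aq)] = 1.76 (log Q = 0.247).
E = E° − (0.071/n)·log Q = +0.30 − (0.071/2)(0.247) = +0.291 V.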